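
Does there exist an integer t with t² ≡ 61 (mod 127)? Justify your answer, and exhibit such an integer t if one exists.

t = 76

Take t = 76. Then 76² = 5776 = 45·127 + 61, so 76² ≡ 61 (mod 127).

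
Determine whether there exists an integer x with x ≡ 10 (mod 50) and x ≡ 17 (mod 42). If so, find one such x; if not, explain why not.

Both moduli are multiples of 2 = gcd(50, 42), so any solution would satisfy x ≡ 10 and x ≡ 17 modulo 2 simultaneously.
These are incompatible: 10 − 17 = -7 is not divisible by 2.
Hence the system has no solution.

There is no such integer.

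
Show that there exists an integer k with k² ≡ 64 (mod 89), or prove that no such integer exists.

Take k = 8. Then 8² = 64, and since 0 ≤ 64 < 89 this is already reduced: 8² ≡ 64 (mod 89).

k = 8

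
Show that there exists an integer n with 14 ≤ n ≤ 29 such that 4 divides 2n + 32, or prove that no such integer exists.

n = 14

Try n = 14: 2·14 + 32 = 60 = 15·4, which is divisible by 4.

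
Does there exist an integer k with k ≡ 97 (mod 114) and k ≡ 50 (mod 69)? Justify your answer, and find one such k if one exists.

Both moduli are multiples of 3 = gcd(114, 69), so any solution would satisfy k ≡ 97 and k ≡ 50 modulo 3 simultaneously.
However 97 ≡ 1 and 50 ≡ 2 (mod 3), and 1 ≠ 2.
So no integer satisfies both congruences.

No such integer exists.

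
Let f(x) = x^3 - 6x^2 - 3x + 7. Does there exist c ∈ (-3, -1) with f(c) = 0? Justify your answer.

Yes, such a c exists.

f(-3) = -65 and f(-1) = 3, which have opposite signs.
Since f is a polynomial it is continuous on [-3, -1].
By the Intermediate Value Theorem f must vanish at some point of (-3, -1).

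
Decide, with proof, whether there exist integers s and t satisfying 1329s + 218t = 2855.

Since gcd(1329, 218) = 1, every integer is an integer combination of 1329 and 218.
Dividing repeatedly: 1329 = 6·218 + 21, 218 = 10·21 + 8, 21 = 2·8 + 5, 8 = 1·5 + 3, 5 = 1·3 + 2, 3 = 1·2 + 1, 2 = 2·1 + 0.
Working back up the chain: 1 = 3 − 1·2 = 3 − (5 − 1·3) = −5 + 2·3 = −5 + 2·(8 − 1·5) = 2·8 − 3·5 = 2·8 − 3·(21 − 2·8) = −3·21 + 8·8 = −3·21 + 8·(218 − 10·21) = 8·218 − 83·21 = 8·218 − 83·(1329 − 6·218) = −83·1329 + 506·218. So 1329·(-83) + 218·506 = 1.
Scaling by 2855 gives the particular solution (s, t) = (-236965, 1444630).
Adding 1087·218 to s and subtracting 1087·1329 from t gives the tidier solution (1, 7).
Check: 1329·1 + 218·7 = 1329 + 1526 = 2855. ✓

s = 1, t = 7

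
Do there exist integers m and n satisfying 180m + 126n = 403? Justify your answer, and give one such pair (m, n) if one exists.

No such integers exist.

Both 180 and 126 are divisible by gcd(180, 126) = 18, hence so is any combination 180m + 126n.
But 403 is not a multiple of 18 (it leaves remainder 7).
So the equation is unsolvable over ℤ.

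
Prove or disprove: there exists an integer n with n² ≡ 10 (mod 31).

n = 17

Take n = 17. Then 17² = 289 = 9·31 + 10, so 17² ≡ 10 (mod 31).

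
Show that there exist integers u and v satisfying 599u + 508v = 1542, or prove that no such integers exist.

u = 190, v = -221

599 and 508 are coprime, so 599u + 508v ranges over all of ℤ.
Run the Euclidean algorithm on 599 and 508: 599 = 1·508 + 91, 508 = 5·91 + 53, 91 = 1·53 + 38, 53 = 1·38 + 15, 38 = 2·15 + 8, 15 = 1·8 + 7, 8 = 1·7 + 1, 7 = 7·1 + 0.
Working back up the chain: 1 = 8 − 1·7 = 8 − (15 − 1·8) = −15 + 2·8 = −15 + 2·(38 − 2·15) = 2·38 − 5·15 = 2·38 − 5·(53 − 1·38) = −5·53 + 7·38 = −5·53 + 7·(91 − 1·53) = 7·91 − 12·53 = 7·91 − 12·(508 − 5·91) = −12·508 + 67·91 = −12·508 + 67·(599 − 1·508) = 67·599 − 79·508. So 599·67 + 508·(-79) = 1.
Times 1542: 599·103314 + 508·(-121818) = 1542, so (103314, -121818) solves it.
Shifting by a multiple of (508, −599) keeps it a solution: u = 103314 − 203·508 = 190, v = -121818 + 203·599 = -221.
Indeed 599·190 + 508·(-221) = 113810 − 112268 = 1542.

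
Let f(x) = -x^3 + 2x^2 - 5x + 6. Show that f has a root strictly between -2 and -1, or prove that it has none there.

f has no root in that interval.

f(-2) = 32 and f(-1) = 14, both positive.
f'(x) = -3x^2 + 4x - 5 has discriminant 4² − 4·(-3)·(-5) = -44 < 0, so f' has no real roots and is negative for every real x.
So f is strictly decreasing; between -2 and -1 its values lie between f(-2) = 32 and f(-1) = 14, all positive. Therefore f has no root in (-2, -1).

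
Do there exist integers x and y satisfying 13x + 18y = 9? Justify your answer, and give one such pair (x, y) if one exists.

Since gcd(13, 18) = 1, every integer is an integer combination of 13 and 18.
Dividing repeatedly: 18 = 1·13 + 5, 13 = 2·5 + 3, 5 = 1·3 + 2, 3 = 1·2 + 1, 2 = 2·1 + 0.
Working back up the chain: 1 = 3 − 1·2 = 3 − (5 − 1·3) = −5 + 2·3 = −5 + 2·(13 − 2·5) = 2·13 − 5·5 = 2·13 − 5·(18 − 1·13) = −5·18 + 7·13. So 13·7 + 18·(-5) = 1.
Multiplying through by 9: x = 7·9 = 63, y = (-5)·9 = -45 is a solution.
The general solution is x = 63 + 18k, y = -45 − 13k; taking k = -3 gives the smaller pair x = 9, y = -6.
Check: 13·9 + 18·(-6) = 117 − 108 = 9. ✓

x = 9, y = -6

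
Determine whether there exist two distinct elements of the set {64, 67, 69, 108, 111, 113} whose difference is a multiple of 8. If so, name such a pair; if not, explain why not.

Two integers differ by a multiple of 8 exactly when they have the same residue mod 8. The residues are 64↦0, 67↦3, 69↦5, 108↦4, 111↦7, 113↦1.
All 6 residues are distinct, so no two elements differ by a multiple of 8.

No such pair exists.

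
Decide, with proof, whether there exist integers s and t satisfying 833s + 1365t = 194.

No such integers exist.

Any value of 833s + 1365t is a multiple of gcd(833, 1365) = 7.
But 194 = 7·27 + 5, so 7 ∤ 194.
Therefore 833s + 1365t = 194 has no solution in integers.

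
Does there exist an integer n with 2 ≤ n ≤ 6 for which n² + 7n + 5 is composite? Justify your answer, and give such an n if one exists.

n = 3

At n = 3: 3² + 7·3 + 5 = 35 = 5·7, which is composite.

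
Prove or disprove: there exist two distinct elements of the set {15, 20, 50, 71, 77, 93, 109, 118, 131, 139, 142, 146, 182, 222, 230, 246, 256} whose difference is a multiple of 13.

Reduce each element mod 13: 15↦2, 20↦7, 50↦11, 71↦6, 77↦12, 93↦2, 109↦5, 118↦1, 131↦1, 139↦9, 142↦12, 146↦3, 182↦0, 222↦1, 230↦9, 246↦12, 256↦9. The residue 2 repeats (at 15 and 93), and 93 − 15 = 78 = 6·13.

The pair (15, 93) works.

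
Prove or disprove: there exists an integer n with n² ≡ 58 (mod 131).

n = 78 works: 78² = 6084, and 6084 − 58 = 6026 = 46·131.

n = 78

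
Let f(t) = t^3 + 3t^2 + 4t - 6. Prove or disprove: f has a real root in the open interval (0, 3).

f(0) = -6 and f(3) = 60, which have opposite signs.
Since f is a polynomial it is continuous on [0, 3].
By the Intermediate Value Theorem, f takes the value 0 somewhere in the open interval.

Such a root exists.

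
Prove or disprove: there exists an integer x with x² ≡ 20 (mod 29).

x = 22

Take x = 22. Then 22² = 484 = 16·29 + 20, so 22² ≡ 20 (mod 29).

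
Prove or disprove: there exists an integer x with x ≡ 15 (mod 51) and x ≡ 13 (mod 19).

The moduli 51 and 19 are coprime, so by the Chinese Remainder Theorem a unique solution modulo 969 exists.
Any solution of the first congruence is x = 15 + 51t; substituting into the second, 51t ≡ 13 − 15 ≡ 17 (mod 19).
51 ≡ 13 (mod 19), so this reads 13t ≡ 17 (mod 19). Invert 13 mod 19 by the Euclidean algorithm: 19 = 1·13 + 6, 13 = 2·6 + 1, 6 = 6·1 + 0; back-substituting, 1 = 13 − 2·6 = 13 − 2·(19 − 1·13) = −2·19 + 3·13. Hence 13·3 ≡ 1, so 13⁻¹ ≡ 3 (mod 19).
Multiplying by 3: t ≡ 3·17 = 51 ≡ 13 (mod 19).
Taking t = 13 gives x = 15 + 51·13 = 678.
Indeed 678 ≡ 15 (mod 51) and 678 ≡ 13 (mod 19).

x = 678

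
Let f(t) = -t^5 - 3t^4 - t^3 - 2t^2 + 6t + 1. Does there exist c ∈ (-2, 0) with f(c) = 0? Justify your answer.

Yes, such a c exists.

f(-2) = -27 and f(0) = 1, which have opposite signs.
f is continuous everywhere (it is a polynomial), in particular on [-2, 0].
By the Intermediate Value Theorem f must vanish at some point of (-2, 0).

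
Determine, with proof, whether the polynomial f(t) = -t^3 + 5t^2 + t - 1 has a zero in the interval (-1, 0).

Such a root exists.

f(-1) = 4 and f(0) = -1, which have opposite signs.
As a polynomial, f is continuous on every closed interval.
By the Intermediate Value Theorem f must vanish at some point of (-1, 0).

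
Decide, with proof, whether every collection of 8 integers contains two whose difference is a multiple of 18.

Take the 8 consecutive integers 22, 23, …, 29: their residues mod 18 are all distinct because 8 ≤ 18.
No two share a residue, so no pair has difference divisible by 18; the claim fails for this set.

No, the set {22, 23, 24, 25, 26, 27, 28, 29} is a counterexample.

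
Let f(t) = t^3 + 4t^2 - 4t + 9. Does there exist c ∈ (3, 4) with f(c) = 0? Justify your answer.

No such root exists.

f(3) = 60 and f(4) = 121, both positive, so a sign-change argument is unavailable; we show f keeps this sign on the whole interval.
Shift to the endpoint 3: with t = 3 + u (0 < u < 1), one computes f(3 + u) = u^3 + 13u^2 + 47u + 60.
The nonzero coefficients here are all positive, so for u > 0 every term is positive (or zero), and the constant term 60 is strictly positive.
So f is strictly positive on (3, 4); no root exists in the interval.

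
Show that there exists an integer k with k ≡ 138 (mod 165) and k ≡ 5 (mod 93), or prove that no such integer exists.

No such integer exists.

Both moduli are multiples of 3 = gcd(165, 93), so any solution would satisfy k ≡ 138 and k ≡ 5 modulo 3 simultaneously.
These are incompatible: 138 − 5 = 133 is not divisible by 3.
So no integer satisfies both congruences.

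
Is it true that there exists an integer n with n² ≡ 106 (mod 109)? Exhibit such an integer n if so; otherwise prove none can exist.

Take n = 91. Then 91² = 8281 = 75·109 + 106, so 91² ≡ 106 (mod 109).

n = 91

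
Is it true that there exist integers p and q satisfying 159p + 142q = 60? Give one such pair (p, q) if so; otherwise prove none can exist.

Since gcd(159, 142) = 1, every integer is an integer combination of 159 and 142.
Euclidean algorithm: 159 = 1·142 + 17, 142 = 8·17 + 6, 17 = 2·6 + 5, 6 = 1·5 + 1, 5 = 5·1 + 0.
Unwinding: 1 = 6 − 1·5 = 6 − (17 − 2·6) = −17 + 3·6 = −17 + 3·(142 − 8·17) = 3·142 − 25·17 = 3·142 − 25·(159 − 1·142) = −25·159 + 28·142, i.e. 159·(-25) + 142·28 = 1.
Multiplying through by 60: p = (-25)·60 = -1500, q = 28·60 = 1680 is a solution.
Shifting by a multiple of (142, −159) keeps it a solution: p = -1500 + 11·142 = 62, q = 1680 − 11·159 = -69.
Indeed 159·62 + 142·(-69) = 9858 − 9798 = 60.

p = 62, q = -69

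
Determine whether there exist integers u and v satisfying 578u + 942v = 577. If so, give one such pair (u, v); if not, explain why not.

Any value of 578u + 942v is a multiple of gcd(578, 942) = 2.
However 577 leaves remainder 1 on division by 2.
So the equation is unsolvable over ℤ.

No such integers exist.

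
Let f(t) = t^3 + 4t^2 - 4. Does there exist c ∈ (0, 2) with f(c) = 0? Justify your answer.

f(0) = -4 and f(2) = 20, which have opposite signs.
Since f is a polynomial it is continuous on [0, 2].
So by the Intermediate Value Theorem there is a c strictly between 0 and 2 with f(c) = 0.

Yes, such a c exists.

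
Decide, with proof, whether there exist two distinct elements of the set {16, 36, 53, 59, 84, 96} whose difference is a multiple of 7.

No such pair exists.

Reduce each element modulo 7: 16↦2, 36↦1, 53↦4, 59↦3, 84↦0, 96↦5.
No residue repeats among the 6 elements, so no pair has difference ≡ 0 (mod 7).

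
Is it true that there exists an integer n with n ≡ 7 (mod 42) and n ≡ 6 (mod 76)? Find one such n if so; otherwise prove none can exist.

Both moduli are multiples of 2 = gcd(42, 76), so any solution would satisfy n ≡ 7 and n ≡ 6 modulo 2 simultaneously.
However 7 ≡ 1 and 6 ≡ 0 (mod 2), and 1 ≠ 0.
Therefore no such n exists.

No such integer exists.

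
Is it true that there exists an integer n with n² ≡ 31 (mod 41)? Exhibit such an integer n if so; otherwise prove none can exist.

n = 20

Take n = 20. Then 20² = 400 = 9·41 + 31, so 20² ≡ 31 (mod 41).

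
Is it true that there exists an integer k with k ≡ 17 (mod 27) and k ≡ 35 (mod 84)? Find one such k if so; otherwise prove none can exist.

The moduli are not coprime: gcd(27, 84) = 3. Compatibility requires 3 ∣ (35 − 17) = 18, which holds, so solutions exist.
Put k = 17 + 27t, so we need 27t ≡ 18 (mod 84), equivalently (divide by 3) 9t ≡ 6 (mod 28).
Note 9·25 = 225 ≡ 1 (mod 28) (as 225 − 1 = 8·28), so 9⁻¹ ≡ 25.
Multiplying by 25: t ≡ 25·6 = 150 ≡ 10 (mod 28).
Then k = 17 + 27·10 = 287.
Indeed 287 ≡ 17 (mod 27) and 287 ≡ 35 (mod 84).

k = 287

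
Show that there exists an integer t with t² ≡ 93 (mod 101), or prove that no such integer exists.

101 is prime, so by Euler's criterion 93 is a square mod 101 iff 93^((101−1)/2) = 93^50 ≡ 1 (mod 101).
Repeated squaring mod 101: 93^2 = 8649 ≡ 64; 93^4 ≡ 64² = 4096 ≡ 56; 93^8 ≡ 56² = 3136 ≡ 5; 93^16 ≡ 5² = 25 ≡ 25; 93^32 ≡ 25² = 625 ≡ 19.
Since 50 = 32 + 16 + 2, 93^50 ≡ 19 · 25 · 64; multiplying out mod 101: 19·25 = 475 ≡ 71, then 71·64 = 4544 ≡ 100. Thus 93^50 ≡ 100 ≡ −1 (mod 101).
The value −1 means 93 is a non-residue modulo 101, so t² ≡ 93 (mod 101) is impossible.

No, no such integer exists.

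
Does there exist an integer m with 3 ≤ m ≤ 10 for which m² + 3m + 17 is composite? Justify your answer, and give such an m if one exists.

At m = 5: 5² + 3·5 + 17 = 57 = 3·19, which is composite.

m = 5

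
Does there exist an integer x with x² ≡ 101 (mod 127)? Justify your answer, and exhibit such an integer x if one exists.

127 is prime, so by Euler's criterion 101 is a square mod 127 iff 101^((127−1)/2) = 101^63 ≡ 1 (mod 127).
Repeated squaring mod 127: 101^2 = 10201 ≡ 41; 101^4 ≡ 41² = 1681 ≡ 30; 101^8 ≡ 30² = 900 ≡ 11; 101^16 ≡ 11² = 121 ≡ 121; 101^32 ≡ 121² = 14641 ≡ 36.
Since 63 = 32 + 16 + 8 + 4 + 2 + 1, 101^63 ≡ 36 · 121 · 11 · 30 · 41 · 101; multiplying out mod 127: 36·121 = 4356 ≡ 38, then 38·11 = 418 ≡ 37, then 37·30 = 1110 ≡ 94, then 94·41 = 3854 ≡ 44, then 44·101 = 4444 ≡ 126. Thus 101^63 ≡ 126 ≡ −1 (mod 127).
By Euler's criterion 101 is a quadratic non-residue mod 127: no x satisfies x² ≡ 101 (mod 127).

No, no such integer exists.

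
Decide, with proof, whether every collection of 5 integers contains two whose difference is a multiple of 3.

Yes.

Partition the integers by their residue mod 3; there are 3 classes.
With 5 integers and only 3 classes, the pigeonhole principle forces two of them, say a and b, into the same class.
Equal remainders mean a − b ≡ 0 (mod 3), so 3 divides their difference.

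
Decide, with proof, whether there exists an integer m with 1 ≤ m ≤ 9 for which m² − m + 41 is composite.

The values for m = 1, 2, …, 9 are 41, 43, 47, 53, 61, 71, 83, 97, 113, and each of these is prime.
So no value in the range makes the expression composite.

No such integer m in that range exists.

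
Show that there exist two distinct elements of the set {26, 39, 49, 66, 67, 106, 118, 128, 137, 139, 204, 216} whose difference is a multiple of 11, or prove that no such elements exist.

Both 39 and 204 leave remainder 6 on division by 11; their difference 165 = 15·11 is a multiple of 11.

Yes: 39 and 204.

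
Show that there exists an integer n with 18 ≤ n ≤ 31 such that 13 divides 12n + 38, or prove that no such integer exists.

n = 25 works, since 12·25 + 38 = 338 = 26·13.

n = 25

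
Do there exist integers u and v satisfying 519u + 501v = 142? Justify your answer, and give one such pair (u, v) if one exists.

gcd(519, 501) = 3, so every integer of the form 519u + 501v is a multiple of 3.
But 142 is not a multiple of 3 (it leaves remainder 1).
So the equation is unsolvable over ℤ.

There are no such integers.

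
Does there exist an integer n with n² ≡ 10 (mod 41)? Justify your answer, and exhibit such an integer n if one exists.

n = 16 works: 16² = 256, and 256 − 10 = 246 = 6·41.

n = 16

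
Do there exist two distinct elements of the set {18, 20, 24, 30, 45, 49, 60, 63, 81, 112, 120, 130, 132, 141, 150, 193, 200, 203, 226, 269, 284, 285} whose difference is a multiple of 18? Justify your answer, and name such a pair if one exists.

20 and 200 are such a pair.

Both 20 and 200 leave remainder 2 on division by 18; their difference 180 = 10·18 is a multiple of 18.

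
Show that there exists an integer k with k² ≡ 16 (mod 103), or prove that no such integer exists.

Take k = 4. Then 4² = 16, and since 0 ≤ 16 < 103 this is already reduced: 4² ≡ 16 (mod 103).

k = 4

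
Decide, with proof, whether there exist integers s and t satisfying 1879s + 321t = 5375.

s = 152, t = -873

Since gcd(1879, 321) = 1, every integer is an integer combination of 1879 and 321.
Dividing repeatedly: 1879 = 5·321 + 274, 321 = 1·274 + 47, 274 = 5·47 + 39, 47 = 1·39 + 8, 39 = 4·8 + 7, 8 = 1·7 + 1, 7 = 7·1 + 0.
Back-substituting, 1 = 8 − 1·7 = 8 − (39 − 4·8) = −39 + 5·8 = −39 + 5·(47 − 1·39) = 5·47 − 6·39 = 5·47 − 6·(274 − 5·47) = −6·274 + 35·47 = −6·274 + 35·(321 − 1·274) = 35·321 − 41·274 = 35·321 − 41·(1879 − 5·321) = −41·1879 + 240·321; that is, 1879·(-41) + 321·240 = 1.
Times 5375: 1879·(-220375) + 321·1290000 = 5375, so (-220375, 1290000) solves it.
Shifting by a multiple of (321, −1879) keeps it a solution: s = -220375 + 687·321 = 152, t = 1290000 − 687·1879 = -873.
Check: 1879·152 + 321·(-873) = 285608 − 280233 = 5375. ✓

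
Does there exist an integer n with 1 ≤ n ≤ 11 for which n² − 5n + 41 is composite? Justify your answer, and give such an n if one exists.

n = 7

At n = 7: 7² − 5·7 + 41 = 55 = 5·11, which is composite.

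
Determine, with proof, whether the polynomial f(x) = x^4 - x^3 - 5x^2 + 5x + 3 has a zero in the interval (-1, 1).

f(-1) = -5 and f(1) = 3, which have opposite signs.
Since f is a polynomial it is continuous on [-1, 1].
By the Intermediate Value Theorem, f takes the value 0 somewhere in the open interval.

Such a root exists.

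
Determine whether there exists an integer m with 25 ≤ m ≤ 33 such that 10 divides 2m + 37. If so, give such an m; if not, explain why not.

The values of 2m + 37 for m = 25, 26, …, 33 are 87, 89, 91, 93, 95, 97, 99, 101, 103; reduced mod 10 these are 7, 9, 1, 3, 5, 7, 9, 1, 3.
The residue 0 does not occur, so no m in [25, 33] makes 2m + 37 a multiple of 10.

There is no such integer m in that range.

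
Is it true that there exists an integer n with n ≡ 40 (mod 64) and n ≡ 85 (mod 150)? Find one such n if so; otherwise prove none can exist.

Both moduli are multiples of 2 = gcd(64, 150), so any solution would satisfy n ≡ 40 and n ≡ 85 modulo 2 simultaneously.
These are incompatible: 40 − 85 = -45 is not divisible by 2.
So no integer satisfies both congruences.

No, no such integer exists.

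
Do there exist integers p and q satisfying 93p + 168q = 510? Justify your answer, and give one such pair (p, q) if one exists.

p = 38, q = -18

gcd(93, 168) = 3, and 3 divides 510, so integer solutions exist.
Dividing through by 3 reduces the equation to 31p + 56q = 170.
Dividing repeatedly: 56 = 1·31 + 25, 31 = 1·25 + 6, 25 = 4·6 + 1, 6 = 6·1 + 0.
Unwinding: 1 = 25 − 4·6 = 25 − 4·(31 − 1·25) = −4·31 + 5·25 = −4·31 + 5·(56 − 1·31) = 5·56 − 9·31, i.e. 31·(-9) + 56·5 = 1.
Multiplying through by 170: p = (-9)·170 = -1530, q = 5·170 = 850 is a solution.
The general solution is p = -1530 + 56k, q = 850 − 31k; taking k = 28 gives the smaller pair p = 38, q = -18.
Indeed 93·38 + 168·(-18) = 3534 − 3024 = 510.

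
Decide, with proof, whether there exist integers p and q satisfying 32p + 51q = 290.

p = 25, q = -10

32 and 51 are coprime, so 32p + 51q ranges over all of ℤ.
Run the Euclidean algorithm on 51 and 32: 51 = 1·32 + 19, 32 = 1·19 + 13, 19 = 1·13 + 6, 13 = 2·6 + 1, 6 = 6·1 + 0.
Back-substituting, 1 = 13 − 2·6 = 13 − 2·(19 − 1·13) = −2·19 + 3·13 = −2·19 + 3·(32 − 1·19) = 3·32 − 5·19 = 3·32 − 5·(51 − 1·32) = −5·51 + 8·32; that is, 32·8 + 51·(-5) = 1.
Multiplying through by 290: p = 8·290 = 2320, q = (-5)·290 = -1450 is a solution.
Subtracting 45·51 from p and adding 45·32 to q gives the tidier solution (25, -10).
Indeed 32·25 + 51·(-10) = 800 − 510 = 290.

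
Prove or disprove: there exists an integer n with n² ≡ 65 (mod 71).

71 is prime, so by Euler's criterion 65 is a square mod 71 iff 65^((71−1)/2) = 65^35 ≡ 1 (mod 71).
Repeated squaring mod 71: 65^2 = 4225 ≡ 36; 65^4 ≡ 36² = 1296 ≡ 18; 65^8 ≡ 18² = 324 ≡ 40; 65^16 ≡ 40² = 1600 ≡ 38; 65^32 ≡ 38² = 1444 ≡ 24.
Since 35 = 32 + 2 + 1, 65^35 ≡ 24 · 36 · 65; multiplying out mod 71: 24·36 = 864 ≡ 12, then 12·65 = 780 ≡ 70. Thus 65^35 ≡ 70 ≡ −1 (mod 71).
By Euler's criterion 65 is a quadratic non-residue mod 71: no n satisfies n² ≡ 65 (mod 71).

No such integer exists.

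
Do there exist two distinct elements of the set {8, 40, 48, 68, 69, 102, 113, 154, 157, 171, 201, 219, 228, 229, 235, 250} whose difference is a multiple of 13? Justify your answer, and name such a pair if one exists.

Reduce each element mod 13: 8↦8, 40↦1, 48↦9, 68↦3, 69↦4, 102↦11, 113↦9, 154↦11, 157↦1, 171↦2, 201↦6, 219↦11, 228↦7, 229↦8, 235↦1, 250↦3. The residue 8 repeats (at 8 and 229), and 229 − 8 = 221 = 17·13.

The pair (8, 229) works.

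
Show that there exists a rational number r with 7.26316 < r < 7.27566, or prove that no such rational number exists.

r = 80/11

Multiplying by 11: 11·7.26316 = 79.89476 and 11·7.27566 = 80.03226, so the integer 80 lies strictly between them.
Hence 80/11 is a rational number with 7.26316 < 80/11 < 7.27566.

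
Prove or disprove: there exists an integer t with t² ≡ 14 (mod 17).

Since (17 − t)² ≡ t² (mod 17), it suffices to square t = 0, 1, …, 8: the residues are 0, 1, 4, 9, 16, 8, 2, 15, 13.
So the quadratic residues mod 17 are {0, 1, 2, 4, 8, 9, 13, 15, 16}, and 14 is not among them.
Hence no integer t has t² ≡ 14 (mod 17).

No, no such integer exists.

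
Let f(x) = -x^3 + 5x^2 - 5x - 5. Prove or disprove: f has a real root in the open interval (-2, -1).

f has no root in that interval.

f(-2) = 33 and f(-1) = 6, both positive, so a sign-change argument is unavailable; we show f keeps this sign on the whole interval.
Shift to the endpoint -1: with x = -1 − u (0 < u < 1), one computes f(-1 − u) = u^3 + 8u^2 + 18u + 6.
All 4 nonzero coefficients of this polynomial in u are positive; hence for u > 0 the value is a sum of positive terms (the constant 6 among them).
Therefore f(x) > 0 throughout (-2, -1), and f has no zero there.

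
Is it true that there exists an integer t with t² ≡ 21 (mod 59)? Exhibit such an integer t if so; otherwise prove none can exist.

t = 27

Take t = 27. Then 27² = 729 = 12·59 + 21, so 27² ≡ 21 (mod 59).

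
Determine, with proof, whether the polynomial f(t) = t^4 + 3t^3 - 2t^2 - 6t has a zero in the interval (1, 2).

Such a root exists.

f(1) = -4 and f(2) = 20, which have opposite signs.
f is continuous everywhere (it is a polynomial), in particular on [1, 2].
By the Intermediate Value Theorem, f takes the value 0 somewhere in the open interval.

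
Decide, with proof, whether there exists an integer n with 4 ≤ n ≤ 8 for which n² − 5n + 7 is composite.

At n = 7: 7² − 5·7 + 7 = 21 = 3·7, which is composite.

n = 7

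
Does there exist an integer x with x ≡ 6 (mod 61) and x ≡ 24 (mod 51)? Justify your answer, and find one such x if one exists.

x = 738

Since 61 and 51 share no common factor, CRT says the pair of congruences has a solution (unique mod 3111).
Write x = 6 + 61t and require 6 + 61t ≡ 24 (mod 51), i.e. 61t ≡ 18 (mod 51).
61 ≡ 10 (mod 51), so this reads 10t ≡ 18 (mod 51). Invert 10 mod 51 by the Euclidean algorithm: 51 = 5·10 + 1, 10 = 10·1 + 0; back-substituting, 1 = 51 − 5·10. Hence 10·(-5) ≡ 1, so 10⁻¹ ≡ -5 ≡ 46 (mod 51).
Multiplying by 46: t ≡ 46·18 = 828 ≡ 12 (mod 51).
Taking t = 12 gives x = 6 + 61·12 = 738.
Check: 738 mod 61 = 6, 738 mod 51 = 24. ✓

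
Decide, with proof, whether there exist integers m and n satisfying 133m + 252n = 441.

m = 9, n = -3

gcd(133, 252) = 7, and 7 divides 441, so integer solutions exist.
Dividing through by 7 reduces the equation to 19m + 36n = 63.
Run the Euclidean algorithm on 36 and 19: 36 = 1·19 + 17, 19 = 1·17 + 2, 17 = 8·2 + 1, 2 = 2·1 + 0.
Unwinding: 1 = 17 − 8·2 = 17 − 8·(19 − 1·17) = −8·19 + 9·17 = −8·19 + 9·(36 − 1·19) = 9·36 − 17·19, i.e. 19·(-17) + 36·9 = 1.
Multiplying through by 63: m = (-17)·63 = -1071, n = 9·63 = 567 is a solution.
The general solution is m = -1071 + 36k, n = 567 − 19k; taking k = 30 gives the smaller pair m = 9, n = -3.
Check: 133·9 + 252·(-3) = 1197 − 756 = 441. ✓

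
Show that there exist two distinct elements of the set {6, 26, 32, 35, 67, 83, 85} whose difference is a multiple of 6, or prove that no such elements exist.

Reduce each element mod 6: 6↦0, 26↦2, 32↦2, 35↦5, 67↦1, 83↦5, 85↦1. The residue 2 repeats (at 26 and 32), and 32 − 26 = 6 = 1·6.

Yes: 26 and 32.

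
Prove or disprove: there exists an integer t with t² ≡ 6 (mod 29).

Take t = 21. Then 21² = 441 = 15·29 + 6, so 21² ≡ 6 (mod 29).

t = 21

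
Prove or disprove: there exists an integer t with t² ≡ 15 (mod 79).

79 is prime, so by Euler's criterion 15 is a square mod 79 iff 15^((79−1)/2) = 15^39 ≡ 1 (mod 79).
Repeated squaring mod 79: 15^2 = 225 ≡ 67; 15^4 ≡ 67² = 4489 ≡ 65; 15^8 ≡ 65² = 4225 ≡ 38; 15^16 ≡ 38² = 1444 ≡ 22; 15^32 ≡ 22² = 484 ≡ 10.
Since 39 = 32 + 4 + 2 + 1, 15^39 ≡ 10 · 65 · 67 · 15; multiplying out mod 79: 10·65 = 650 ≡ 18, then 18·67 = 1206 ≡ 21, then 21·15 = 315 ≡ 78. Thus 15^39 ≡ 78 ≡ −1 (mod 79).
By Euler's criterion 15 is a quadratic non-residue mod 79: no t satisfies t² ≡ 15 (mod 79).

No, no such integer exists.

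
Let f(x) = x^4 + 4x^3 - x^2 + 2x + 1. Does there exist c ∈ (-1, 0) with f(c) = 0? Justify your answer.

Such a root exists.

f(-1) = -5 and f(0) = 1, which have opposite signs.
As a polynomial, f is continuous on every closed interval.
By the Intermediate Value Theorem f must vanish at some point of (-1, 0).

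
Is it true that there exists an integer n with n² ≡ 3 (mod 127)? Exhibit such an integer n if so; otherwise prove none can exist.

There is no such integer.

Apply Euler's criterion with the prime 127: 3 is a quadratic residue iff 3^63 ≡ 1 (mod 127), and a non-residue iff it is ≡ −1.
Repeated squaring mod 127: 3^2 = 9 ≡ 9; 3^4 ≡ 9² = 81 ≡ 81; 3^8 ≡ 81² = 6561 ≡ 84; 3^16 ≡ 84² = 7056 ≡ 71; 3^32 ≡ 71² = 5041 ≡ 88.
Since 63 = 32 + 16 + 8 + 4 + 2 + 1, 3^63 ≡ 88 · 71 · 84 · 81 · 9 · 3; multiplying out mod 127: 88·71 = 6248 ≡ 25, then 25·84 = 2100 ≡ 68, then 68·81 = 5508 ≡ 47, then 47·9 = 423 ≡ 42, then 42·3 = 126 ≡ 126. Thus 3^63 ≡ 126 ≡ −1 (mod 127).
The value −1 means 3 is a non-residue modulo 127, so n² ≡ 3 (mod 127) is impossible.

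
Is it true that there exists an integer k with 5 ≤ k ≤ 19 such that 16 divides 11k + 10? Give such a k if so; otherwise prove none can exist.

For k = 5, 6, …, 17 the values 65, 76, 87, 98, 109, 120, 131, 142, 153, 164, 175, 186, 197 are not multiples of 16. k = 18 works, since 11·18 + 10 = 208 = 13·16.

k = 18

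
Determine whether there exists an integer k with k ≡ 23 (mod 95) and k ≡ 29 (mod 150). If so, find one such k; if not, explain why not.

No, no such integer exists.

gcd(95, 150) = 5. If k ≡ 23 (mod 95) and k ≡ 29 (mod 150), then k ≡ 23 (mod 5) and k ≡ 29 (mod 5).
These are incompatible: 23 − 29 = -6 is not divisible by 5.
So no integer satisfies both congruences.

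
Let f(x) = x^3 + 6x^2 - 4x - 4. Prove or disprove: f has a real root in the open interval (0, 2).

Such a root exists.

f(0) = -4 and f(2) = 20, which have opposite signs.
Since f is a polynomial it is continuous on [0, 2].
By the Intermediate Value Theorem, f takes the value 0 somewhere in the open interval.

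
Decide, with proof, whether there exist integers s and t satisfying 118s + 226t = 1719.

gcd(118, 226) = 2, so every integer of the form 118s + 226t is a multiple of 2.
However 1719 leaves remainder 1 on division by 2.
So the equation is unsolvable over ℤ.

No such integers exist.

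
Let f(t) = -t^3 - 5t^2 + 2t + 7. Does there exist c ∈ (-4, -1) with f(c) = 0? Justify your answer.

Yes, such a c exists.

f(-4) = -17 and f(-1) = 1, which have opposite signs.
f is continuous everywhere (it is a polynomial), in particular on [-4, -1].
So by the Intermediate Value Theorem there is a c strictly between -4 and -1 with f(c) = 0.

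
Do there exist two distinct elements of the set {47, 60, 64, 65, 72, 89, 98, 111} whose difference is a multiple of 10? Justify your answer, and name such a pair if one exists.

Reduce each element modulo 10: 47↦7, 60↦0, 64↦4, 65↦5, 72↦2, 89↦9, 98↦8, 111↦1.
No residue repeats among the 8 elements, so no pair has difference ≡ 0 (mod 10).

No, no such pair exists.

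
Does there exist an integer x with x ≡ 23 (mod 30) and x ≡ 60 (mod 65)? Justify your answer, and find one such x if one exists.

gcd(30, 65) = 5. If x ≡ 23 (mod 30) and x ≡ 60 (mod 65), then x ≡ 23 (mod 5) and x ≡ 60 (mod 5).
But 23 mod 5 = 3 while 60 mod 5 = 0, a contradiction.
Hence the system has no solution.

There is no such integer.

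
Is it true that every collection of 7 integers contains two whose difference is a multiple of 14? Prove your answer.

Try 7 consecutive integers, 20, 21, …, 26. Their remainders mod 14 are 6, 7, 8, 9, 10, 11, 12 — pairwise different, as any 7 ≤ 14 consecutive integers have distinct residues.
The differences between them range over 1, …, 6, none of which is divisible by 14.

No; for instance {20, 21, 22, 23, 24, 25, 26} is a counterexample.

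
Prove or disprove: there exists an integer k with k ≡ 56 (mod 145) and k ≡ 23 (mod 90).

There is no such integer.

Both moduli are multiples of 5 = gcd(145, 90), so any solution would satisfy k ≡ 56 and k ≡ 23 modulo 5 simultaneously.
These are incompatible: 56 − 23 = 33 is not divisible by 5.
Hence the system has no solution.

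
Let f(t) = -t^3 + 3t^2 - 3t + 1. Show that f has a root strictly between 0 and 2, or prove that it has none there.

f(0) = 1 and f(2) = -1, which have opposite signs.
As a polynomial, f is continuous on every closed interval.
By the Intermediate Value Theorem f must vanish at some point of (0, 2).

Yes, f has a root in the interval.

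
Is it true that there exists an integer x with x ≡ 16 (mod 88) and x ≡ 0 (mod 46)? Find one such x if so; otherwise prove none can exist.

x = 368

gcd(88, 46) = 2. A simultaneous solution exists iff 16 ≡ 0 (mod 2); here 16 mod 2 = 0 = 0 mod 2, so it does.
Step through x = 16, 16 + 88, 16 + 2·88, …: the values 16, 104, 192, 280, 368 reduce mod 46 to 16, 12, 8, 4, 0. The value 368 hits 0.
Verify: 368 = 4·88 + 16 and 368 = 8·46 + 0. ✓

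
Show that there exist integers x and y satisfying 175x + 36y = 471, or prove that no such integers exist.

Since gcd(175, 36) = 1, every integer is an integer combination of 175 and 36.
Dividing repeatedly: 175 = 4·36 + 31, 36 = 1·31 + 5, 31 = 6·5 + 1, 5 = 5·1 + 0.
Unwinding: 1 = 31 − 6·5 = 31 − 6·(36 − 1·31) = −6·36 + 7·31 = −6·36 + 7·(175 − 4·36) = 7·175 − 34·36, i.e. 175·7 + 36·(-34) = 1.
Scaling by 471 gives the particular solution (x, y) = (3297, -16014).
Shifting by a multiple of (36, −175) keeps it a solution: x = 3297 − 91·36 = 21, y = -16014 + 91·175 = -89.
Indeed 175·21 + 36·(-89) = 3675 − 3204 = 471.

x = 21, y = -89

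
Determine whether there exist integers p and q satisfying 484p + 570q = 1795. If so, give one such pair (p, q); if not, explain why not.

No, no such integers exist.

Any value of 484p + 570q is a multiple of gcd(484, 570) = 2.
However 1795 leaves remainder 1 on division by 2.
So the equation is unsolvable over ℤ.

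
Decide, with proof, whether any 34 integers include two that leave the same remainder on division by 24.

True.

There are exactly 24 possible remainders on division by 24.
Placing 34 integers into 24 classes, some class receives at least two — say a and b.
So a and b have equal remainders mod 24, which is exactly what was to be shown.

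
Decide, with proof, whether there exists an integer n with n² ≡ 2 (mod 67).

67 is prime, so by Euler's criterion 2 is a square mod 67 iff 2^((67−1)/2) = 2^33 ≡ 1 (mod 67).
Squaring successively (mod 67): 2^2 = 4 ≡ 4; 2^4 ≡ 4² = 16 ≡ 16; 2^8 ≡ 16² = 256 ≡ 55; 2^16 ≡ 55² = 3025 ≡ 10; 2^32 ≡ 10² = 100 ≡ 33.
Since 33 = 32 + 1, 2^33 ≡ 33 · 2; multiplying out mod 67: 33·2 = 66 ≡ 66. Thus 2^33 ≡ 66 ≡ −1 (mod 67).
By Euler's criterion 2 is a quadratic non-residue mod 67: no n satisfies n² ≡ 2 (mod 67).

No, no such integer exists.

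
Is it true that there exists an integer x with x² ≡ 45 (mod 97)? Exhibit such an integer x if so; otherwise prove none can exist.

Apply Euler's criterion with the prime 97: 45 is a quadratic residue iff 45^48 ≡ 1 (mod 97), and a non-residue iff it is ≡ −1.
Squaring successively (mod 97): 45^2 = 2025 ≡ 85; 45^4 ≡ 85² = 7225 ≡ 47; 45^8 ≡ 47² = 2209 ≡ 75; 45^16 ≡ 75² = 5625 ≡ 96; 45^32 ≡ 96² = 9216 ≡ 1.
Since 48 = 32 + 16, 45^48 ≡ 1 · 96; multiplying out mod 97: 1·96 = 96 ≡ 96. Thus 45^48 ≡ 96 ≡ −1 (mod 97).
The value −1 means 45 is a non-residue modulo 97, so x² ≡ 45 (mod 97) is impossible.

No such integer exists.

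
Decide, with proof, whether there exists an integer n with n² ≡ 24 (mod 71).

n = 38

Take n = 38. Then 38² = 1444 = 20·71 + 24, so 38² ≡ 24 (mod 71).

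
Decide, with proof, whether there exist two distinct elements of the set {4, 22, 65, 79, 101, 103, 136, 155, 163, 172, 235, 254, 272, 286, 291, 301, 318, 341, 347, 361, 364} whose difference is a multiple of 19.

22 and 79 are such a pair.

Both 22 and 79 leave remainder 3 on division by 19; their difference 57 = 3·19 is a multiple of 19.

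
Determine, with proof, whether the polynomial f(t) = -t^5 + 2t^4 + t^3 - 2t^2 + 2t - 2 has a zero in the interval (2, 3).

f(2) = 2 and f(3) = -68, which have opposite signs.
f is continuous everywhere (it is a polynomial), in particular on [2, 3].
By the Intermediate Value Theorem f must vanish at some point of (2, 3).

Such a root exists.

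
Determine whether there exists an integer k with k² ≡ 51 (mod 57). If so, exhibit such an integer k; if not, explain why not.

No, no such integer exists.

Reduce modulo 19, which divides 57: we would need k² ≡ 13 (mod 19).
Computing k² mod 19 for k = 0, 1, …, 9 (enough, by the symmetry k ↦ 19 − k) gives 0, 1, 4, 9, 16, 6, 17, 11, 7, 5.
So the quadratic residues mod 19 are {0, 1, 4, 5, 6, 7, 9, 11, 16, 17}, and 13 is not among them.
Therefore k² ≡ 51 (mod 57) has no solution.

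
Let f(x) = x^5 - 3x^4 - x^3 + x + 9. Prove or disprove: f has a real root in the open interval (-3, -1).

f(-3) = -453 and f(-1) = 5, which have opposite signs.
f is continuous everywhere (it is a polynomial), in particular on [-3, -1].
By the Intermediate Value Theorem, f takes the value 0 somewhere in the open interval.

Yes, f has a root in the interval.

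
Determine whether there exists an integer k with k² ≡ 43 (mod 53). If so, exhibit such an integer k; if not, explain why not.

k = 19

k = 19 works: 19² = 361, and 361 − 43 = 318 = 6·53.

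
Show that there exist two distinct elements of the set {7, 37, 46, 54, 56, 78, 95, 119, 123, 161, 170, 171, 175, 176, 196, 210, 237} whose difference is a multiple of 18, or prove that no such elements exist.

Reduce each element modulo 18: 7↦7, 37↦1, 46↦10, 54↦0, 56↦2, 78↦6, 95↦5, 119↦11, 123↦15, 161↦17, 170↦8, 171↦9, 175↦13, 176↦14, 196↦16, 210↦12, 237↦3.
No residue repeats among the 17 elements, so no pair has difference ≡ 0 (mod 18).

No, no such pair exists.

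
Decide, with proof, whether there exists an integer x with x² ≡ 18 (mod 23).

x = 15

Take x = 15. Then 15² = 225 = 9·23 + 18, so 15² ≡ 18 (mod 23).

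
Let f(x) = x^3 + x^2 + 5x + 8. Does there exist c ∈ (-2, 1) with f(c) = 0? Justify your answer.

Such a root exists.

f(-2) = -6 and f(1) = 15, which have opposite signs.
Since f is a polynomial it is continuous on [-2, 1].
By the Intermediate Value Theorem, f takes the value 0 somewhere in the open interval.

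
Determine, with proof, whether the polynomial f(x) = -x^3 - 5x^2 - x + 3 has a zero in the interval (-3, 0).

f(-3) = -12 and f(0) = 3, which have opposite signs.
As a polynomial, f is continuous on every closed interval.
By the Intermediate Value Theorem f must vanish at some point of (-3, 0).

Yes, f has a root in the interval.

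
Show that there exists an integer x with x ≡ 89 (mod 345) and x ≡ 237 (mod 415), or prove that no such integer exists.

No such integer exists.

gcd(345, 415) = 5. If x ≡ 89 (mod 345) and x ≡ 237 (mod 415), then x ≡ 89 (mod 5) and x ≡ 237 (mod 5).
But 89 mod 5 = 4 while 237 mod 5 = 2, a contradiction.
Therefore no such x exists.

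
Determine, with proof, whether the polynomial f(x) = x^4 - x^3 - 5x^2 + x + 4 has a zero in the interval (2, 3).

f(2) = -6 and f(3) = 16, which have opposite signs.
As a polynomial, f is continuous on every closed interval.
By the Intermediate Value Theorem, f takes the value 0 somewhere in the open interval.

Yes, f has a root in the interval.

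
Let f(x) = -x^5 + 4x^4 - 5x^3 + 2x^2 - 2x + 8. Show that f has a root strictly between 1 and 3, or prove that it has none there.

Such a root exists.

f(1) = 6 and f(3) = -34, which have opposite signs.
As a polynomial, f is continuous on every closed interval.
By the Intermediate Value Theorem, f takes the value 0 somewhere in the open interval.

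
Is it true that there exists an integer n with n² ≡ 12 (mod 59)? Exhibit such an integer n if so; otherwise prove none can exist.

n = 37

Take n = 37. Then 37² = 1369 = 23·59 + 12, so 37² ≡ 12 (mod 59).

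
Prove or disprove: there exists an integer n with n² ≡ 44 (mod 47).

47 is prime, so by Euler's criterion 44 is a square mod 47 iff 44^((47−1)/2) = 44^23 ≡ 1 (mod 47).
Squaring successively (mod 47): 44^2 = 1936 ≡ 9; 44^4 ≡ 9² = 81 ≡ 34; 44^8 ≡ 34² = 1156 ≡ 28; 44^16 ≡ 28² = 784 ≡ 32.
Since 23 = 16 + 4 + 2 + 1, 44^23 ≡ 32 · 34 · 9 · 44; multiplying out mod 47: 32·34 = 1088 ≡ 7, then 7·9 = 63 ≡ 16, then 16·44 = 704 ≡ 46. Thus 44^23 ≡ 46 ≡ −1 (mod 47).
By Euler's criterion 44 is a quadratic non-residue mod 47: no n satisfies n² ≡ 44 (mod 47).

No such integer exists.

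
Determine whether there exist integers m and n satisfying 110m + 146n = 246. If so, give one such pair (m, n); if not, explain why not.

Every value of 110m + 146n is a multiple of gcd(110, 146) = 2; since 2 ∣ 246, solutions exist.
Dividing through by 2 reduces the equation to 55m + 73n = 123.
Dividing repeatedly: 73 = 1·55 + 18, 55 = 3·18 + 1, 18 = 18·1 + 0.
Unwinding: 1 = 55 − 3·18 = 55 − 3·(73 − 1·55) = −3·73 + 4·55, i.e. 55·4 + 73·(-3) = 1.
Scaling by 123 gives the particular solution (m, n) = (492, -369).
Shifting by a multiple of (73, −55) keeps it a solution: m = 492 − 6·73 = 54, n = -369 + 6·55 = -39.
Indeed 110·54 + 146·(-39) = 5940 − 5694 = 246.

m = 54, n = -39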